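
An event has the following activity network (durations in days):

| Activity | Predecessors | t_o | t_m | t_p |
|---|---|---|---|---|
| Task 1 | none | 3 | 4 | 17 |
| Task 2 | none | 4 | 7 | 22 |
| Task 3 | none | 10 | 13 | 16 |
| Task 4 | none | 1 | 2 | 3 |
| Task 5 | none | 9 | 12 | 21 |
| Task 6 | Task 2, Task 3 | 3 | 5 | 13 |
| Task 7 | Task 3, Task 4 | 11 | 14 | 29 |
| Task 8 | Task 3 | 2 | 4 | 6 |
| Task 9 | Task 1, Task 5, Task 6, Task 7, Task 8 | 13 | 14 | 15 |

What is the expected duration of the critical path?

te_Task 1 = (3 + 4·4 + 17)/6 = 36/6 = 6
te_Task 2 = (4 + 4·7 + 22)/6 = 54/6 = 9
te_Task 3 = (10 + 4·13 + 16)/6 = 78/6 = 13
te_Task 4 = (1 + 4·2 + 3)/6 = 12/6 = 2
te_Task 5 = (9 + 4·12 + 21)/6 = 78/6 = 13
te_Task 6 = (3 + 4·5 + 13)/6 = 36/6 = 6
te_Task 7 = (11 + 4·14 + 29)/6 = 96/6 = 16
te_Task 8 = (2 + 4·4 + 6)/6 = 24/6 = 4
te_Task 9 = (13 + 4·14 + 15)/6 = 84/6 = 14

Forward pass:
ES_Task 1 = 0; EF_Task 1 = 6
ES_Task 2 = 0; EF_Task 2 = 9
ES_Task 3 = 0; EF_Task 3 = 13
ES_Task 4 = 0; EF_Task 4 = 2
ES_Task 5 = 0; EF_Task 5 = 13
ES_Task 6 = max(EF_Task 2=9, EF_Task 3=13) = 13; EF_Task 6 = 13+6 = 19
ES_Task 7 = max(EF_Task 3=13, EF_Task 4=2) = 13; EF_Task 7 = 13+16 = 29
ES_Task 8 = 13; EF_Task 8 = 13+4 = 17
ES_Task 9 = max(EF_Task 1=6, EF_Task 5=13, EF_Task 6=19, EF_Task 7=29, EF_Task 8=17) = 29; EF_Task 9 = 29+14 = 43
Expected project duration μ = 43 days. Critical path: Task 3 → Task 7 → Task 9.

43 days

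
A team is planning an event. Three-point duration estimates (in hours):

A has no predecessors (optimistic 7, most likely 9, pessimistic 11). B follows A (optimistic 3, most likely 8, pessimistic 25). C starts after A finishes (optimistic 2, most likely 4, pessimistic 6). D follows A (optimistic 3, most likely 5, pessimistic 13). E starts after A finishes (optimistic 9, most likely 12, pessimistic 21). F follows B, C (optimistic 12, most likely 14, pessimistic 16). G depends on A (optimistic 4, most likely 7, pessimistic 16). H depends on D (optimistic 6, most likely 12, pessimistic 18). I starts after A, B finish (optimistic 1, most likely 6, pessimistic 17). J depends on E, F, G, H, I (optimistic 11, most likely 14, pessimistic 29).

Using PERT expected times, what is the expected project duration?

te_A = (7 + 4·9 + 11)/6 = 54/6 = 9
te_B = (3 + 4·8 + 25)/6 = 60/6 = 10
te_C = (2 + 4·4 + 6)/6 = 24/6 = 4
te_D = (3 + 4·5 + 13)/6 = 36/6 = 6
te_E = (9 + 4·12 + 21)/6 = 78/6 = 13
te_F = (12 + 4·14 + 16)/6 = 84/6 = 14
te_G = (4 + 4·7 + 16)/6 = 48/6 = 8
te_H = (6 + 4·12 + 18)/6 = 72/6 = 12
te_I = (1 + 4·6 + 17)/6 = 42/6 = 7
te_J = (11 + 4·14 + 29)/6 = 96/6 = 16

Forward pass:
ES_A = 0; EF_A = 9
ES_B = 9; EF_B = 9+10 = 19
ES_C = 9; EF_C = 9+4 = 13
ES_D = 9; EF_D = 9+6 = 15
ES_E = 9; EF_E = 9+13 = 22
ES_F = max(EF_B=19, EF_C=13) = 19; EF_F = 19+14 = 33
ES_G = 9; EF_G = 9+8 = 17
ES_H = 15; EF_H = 15+12 = 27
ES_I = max(EF_A=9, EF_B=19) = 19; EF_I = 19+7 = 26
ES_J = max(EF_E=22, EF_F=33, EF_G=17, EF_H=27, EF_I=26) = 33; EF_J = 33+16 = 49
Expected project duration μ = 49 hours. Critical path: A → B → F → J.

49 hours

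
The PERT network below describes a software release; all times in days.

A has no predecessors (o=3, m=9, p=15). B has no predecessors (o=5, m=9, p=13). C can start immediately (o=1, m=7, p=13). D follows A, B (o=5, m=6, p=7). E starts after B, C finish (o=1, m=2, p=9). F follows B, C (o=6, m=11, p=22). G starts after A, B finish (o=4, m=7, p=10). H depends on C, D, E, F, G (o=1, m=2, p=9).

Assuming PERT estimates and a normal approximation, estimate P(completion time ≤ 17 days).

te_A = (3 + 4·9 + 15)/6 = 54/6 = 9; σ²_A = ((15−3)/6)² = 4.000
te_B = (5 + 4·9 + 13)/6 = 54/6 = 9; σ²_B = ((13−5)/6)² = 1.778
te_C = (1 + 4·7 + 13)/6 = 42/6 = 7; σ²_C = ((13−1)/6)² = 4.000
te_D = (5 + 4·6 + 7)/6 = 36/6 = 6; σ²_D = ((7−5)/6)² = 0.111
te_E = (1 + 4·2 + 9)/6 = 18/6 = 3; σ²_E = ((9−1)/6)² = 1.778
te_F = (6 + 4·11 + 22)/6 = 72/6 = 12; σ²_F = ((22−6)/6)² = 7.111
te_G = (4 + 4·7 + 10)/6 = 42/6 = 7; σ²_G = ((10−4)/6)² = 1.000
te_H = (1 + 4·2 + 9)/6 = 18/6 = 3; σ²_H = ((9−1)/6)² = 1.778

Forward pass:
ES_A = 0; EF_A = 9
ES_B = 0; EF_B = 9
ES_C = 0; EF_C = 7
ES_D = max(EF_A=9, EF_B=9) = 9; EF_D = 9+6 = 15
ES_E = max(EF_B=9, EF_C=7) = 9; EF_E = 9+3 = 12
ES_F = max(EF_B=9, EF_C=7) = 9; EF_F = 9+12 = 21
ES_G = max(EF_A=9, EF_B=9) = 9; EF_G = 9+7 = 16
ES_H = max(EF_C=7, EF_D=15, EF_E=12, EF_F=21, EF_G=16) = 21; EF_H = 21+3 = 24
Expected project duration μ = 24 days. Critical path: B → F → H.

Variance along critical path = 1.778 + 7.111 + 1.778 = 10.667; σ = √10.667 = 3.266 days.
Z = (17 − 24) / 3.266 = -2.143
P(T ≤ 17) = Φ(-2.143) ≈ 0.016

0.016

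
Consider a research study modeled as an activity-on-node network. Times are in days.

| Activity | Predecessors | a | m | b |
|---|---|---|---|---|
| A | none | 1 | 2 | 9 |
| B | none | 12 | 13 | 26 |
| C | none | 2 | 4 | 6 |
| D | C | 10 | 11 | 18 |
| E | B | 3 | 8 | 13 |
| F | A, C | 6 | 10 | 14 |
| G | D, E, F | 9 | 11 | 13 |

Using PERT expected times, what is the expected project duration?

34 days

te_A = (1 + 4·2 + 9)/6 = 18/6 = 3
te_B = (12 + 4·13 + 26)/6 = 90/6 = 15
te_C = (2 + 4·4 + 6)/6 = 24/6 = 4
te_D = (10 + 4·11 + 18)/6 = 72/6 = 12
te_E = (3 + 4·8 + 13)/6 = 48/6 = 8
te_F = (6 + 4·10 + 14)/6 = 60/6 = 10
te_G = (9 + 4·11 + 13)/6 = 66/6 = 11

Forward pass:
ES_A = 0; EF_A = 3
ES_B = 0; EF_B = 15
ES_C = 0; EF_C = 4
ES_D = 4; EF_D = 4+12 = 16
ES_E = 15; EF_E = 15+8 = 23
ES_F = max(EF_A=3, EF_C=4) = 4; EF_F = 4+10 = 14
ES_G = max(EF_D=16, EF_E=23, EF_F=14) = 23; EF_G = 23+11 = 34
Expected project duration μ = 34 days. Critical path: B → E → G.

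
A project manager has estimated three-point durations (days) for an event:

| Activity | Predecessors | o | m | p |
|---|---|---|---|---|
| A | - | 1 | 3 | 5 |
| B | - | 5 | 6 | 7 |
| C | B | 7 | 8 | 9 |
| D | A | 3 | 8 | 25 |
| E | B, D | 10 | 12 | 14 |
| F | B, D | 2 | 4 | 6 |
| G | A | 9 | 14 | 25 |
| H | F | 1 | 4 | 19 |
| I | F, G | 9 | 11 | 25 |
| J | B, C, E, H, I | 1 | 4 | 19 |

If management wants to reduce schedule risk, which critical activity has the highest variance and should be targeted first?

te_A = (1 + 4·3 + 5)/6 = 18/6 = 3; σ²_A = ((5−1)/6)² = 0.444
te_B = (5 + 4·6 + 7)/6 = 36/6 = 6; σ²_B = ((7−5)/6)² = 0.111
te_C = (7 + 4·8 + 9)/6 = 48/6 = 8; σ²_C = ((9−7)/6)² = 0.111
te_D = (3 + 4·8 + 25)/6 = 60/6 = 10; σ²_D = ((25−3)/6)² = 13.444
te_E = (10 + 4·12 + 14)/6 = 72/6 = 12; σ²_E = ((14−10)/6)² = 0.444
te_F = (2 + 4·4 + 6)/6 = 24/6 = 4; σ²_F = ((6−2)/6)² = 0.444
te_G = (9 + 4·14 + 25)/6 = 90/6 = 15; σ²_G = ((25−9)/6)² = 7.111
te_H = (1 + 4·4 + 19)/6 = 36/6 = 6; σ²_H = ((19−1)/6)² = 9.000
te_I = (9 + 4·11 + 25)/6 = 78/6 = 13; σ²_I = ((25−9)/6)² = 7.111
te_J = (1 + 4·4 + 19)/6 = 36/6 = 6; σ²_J = ((19−1)/6)² = 9.000

Forward pass:
ES_A = 0; EF_A = 3
ES_B = 0; EF_B = 6
ES_C = 6; EF_C = 6+8 = 14
ES_D = 3; EF_D = 3+10 = 13
ES_E = max(EF_B=6, EF_D=13) = 13; EF_E = 13+12 = 25
ES_F = max(EF_B=6, EF_D=13) = 13; EF_F = 13+4 = 17
ES_G = 3; EF_G = 3+15 = 18
ES_H = 17; EF_H = 17+6 = 23
ES_I = max(EF_F=17, EF_G=18) = 18; EF_I = 18+13 = 31
ES_J = max(EF_B=6, EF_C=14, EF_E=25, EF_H=23, EF_I=31) = 31; EF_J = 31+6 = 37
Expected project duration μ = 37 days. Critical path: A → G → I → J.

Variances on critical path: σ²_A=0.444, σ²_G=7.111, σ²_I=7.111, σ²_J=9.000.
Largest is σ²_J = 9.000.

J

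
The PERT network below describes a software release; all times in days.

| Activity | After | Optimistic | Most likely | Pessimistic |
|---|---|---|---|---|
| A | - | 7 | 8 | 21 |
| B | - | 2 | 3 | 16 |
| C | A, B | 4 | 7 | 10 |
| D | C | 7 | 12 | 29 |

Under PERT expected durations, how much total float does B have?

te_A = (7 + 4·8 + 21)/6 = 60/6 = 10
te_B = (2 + 4·3 + 16)/6 = 30/6 = 5
te_C = (4 + 4·7 + 10)/6 = 42/6 = 7
te_D = (7 + 4·12 + 29)/6 = 84/6 = 14

Forward pass:
ES_A = 0; EF_A = 10
ES_B = 0; EF_B = 5
ES_C = max(EF_A=10, EF_B=5) = 10; EF_C = 10+7 = 17
ES_D = 17; EF_D = 17+14 = 31
Expected project duration μ = 31 days. Critical path: A → C → D.

Backward pass:
LF_D = 31; LS_D = 31−14 = 17
LF_C = LS_D = 17; LS_C = 17−7 = 10
LF_B = LS_C = 10; LS_B = 10−5 = 5
LF_A = LS_C = 10; LS_A = 10−10 = 0
Slack_B = LS_B − ES_B = 5 − 0 = 5

5 days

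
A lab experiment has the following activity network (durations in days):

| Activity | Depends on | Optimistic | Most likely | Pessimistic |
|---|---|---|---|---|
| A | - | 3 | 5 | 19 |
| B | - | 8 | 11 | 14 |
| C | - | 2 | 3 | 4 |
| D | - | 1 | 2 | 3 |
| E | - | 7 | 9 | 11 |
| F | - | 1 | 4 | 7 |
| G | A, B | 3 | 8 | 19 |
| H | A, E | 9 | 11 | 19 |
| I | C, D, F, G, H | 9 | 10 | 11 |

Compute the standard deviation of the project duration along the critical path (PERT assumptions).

te_A = (3 + 4·5 + 19)/6 = 42/6 = 7; σ²_A = ((19−3)/6)² = 7.111
te_B = (8 + 4·11 + 14)/6 = 66/6 = 11; σ²_B = ((14−8)/6)² = 1.000
te_C = (2 + 4·3 + 4)/6 = 18/6 = 3; σ²_C = ((4−2)/6)² = 0.111
te_D = (1 + 4·2 + 3)/6 = 12/6 = 2; σ²_D = ((3−1)/6)² = 0.111
te_E = (7 + 4·9 + 11)/6 = 54/6 = 9; σ²_E = ((11−7)/6)² = 0.444
te_F = (1 + 4·4 + 7)/6 = 24/6 = 4; σ²_F = ((7−1)/6)² = 1.000
te_G = (3 + 4·8 + 19)/6 = 54/6 = 9; σ²_G = ((19−3)/6)² = 7.111
te_H = (9 + 4·11 + 19)/6 = 72/6 = 12; σ²_H = ((19−9)/6)² = 2.778
te_I = (9 + 4·10 + 11)/6 = 60/6 = 10; σ²_I = ((11−9)/6)² = 0.111

Forward pass:
ES_A = 0; EF_A = 7
ES_B = 0; EF_B = 11
ES_C = 0; EF_C = 3
ES_D = 0; EF_D = 2
ES_E = 0; EF_E = 9
ES_F = 0; EF_F = 4
ES_G = max(EF_A=7, EF_B=11) = 11; EF_G = 11+9 = 20
ES_H = max(EF_A=7, EF_E=9) = 9; EF_H = 9+12 = 21
ES_I = max(EF_C=3, EF_D=2, EF_F=4, EF_G=20, EF_H=21) = 21; EF_I = 21+10 = 31
Expected project duration μ = 31 days. Critical path: E → H → I.

Variance along critical path = 0.444 + 2.778 + 0.111 = 3.333
σ = √3.333 = 1.826 days

1.83 days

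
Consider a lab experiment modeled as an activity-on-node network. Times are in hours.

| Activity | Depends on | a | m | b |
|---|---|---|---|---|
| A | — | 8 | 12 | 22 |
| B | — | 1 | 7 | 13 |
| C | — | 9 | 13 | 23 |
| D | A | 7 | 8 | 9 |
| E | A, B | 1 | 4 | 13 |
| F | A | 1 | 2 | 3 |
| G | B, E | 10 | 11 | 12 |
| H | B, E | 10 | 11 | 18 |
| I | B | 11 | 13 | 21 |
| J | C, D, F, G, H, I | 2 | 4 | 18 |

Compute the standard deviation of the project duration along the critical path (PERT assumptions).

4.28 hours

te_A = (8 + 4·12 + 22)/6 = 78/6 = 13; σ²_A = ((22−8)/6)² = 5.444
te_B = (1 + 4·7 + 13)/6 = 42/6 = 7; σ²_B = ((13−1)/6)² = 4.000
te_C = (9 + 4·13 + 23)/6 = 84/6 = 14; σ²_C = ((23−9)/6)² = 5.444
te_D = (7 + 4·8 + 9)/6 = 48/6 = 8; σ²_D = ((9−7)/6)² = 0.111
te_E = (1 + 4·4 + 13)/6 = 30/6 = 5; σ²_E = ((13−1)/6)² = 4.000
te_F = (1 + 4·2 + 3)/6 = 12/6 = 2; σ²_F = ((3−1)/6)² = 0.111
te_G = (10 + 4·11 + 12)/6 = 66/6 = 11; σ²_G = ((12−10)/6)² = 0.111
te_H = (10 + 4·11 + 18)/6 = 72/6 = 12; σ²_H = ((18−10)/6)² = 1.778
te_I = (11 + 4·13 + 21)/6 = 84/6 = 14; σ²_I = ((21−11)/6)² = 2.778
te_J = (2 + 4·4 + 18)/6 = 36/6 = 6; σ²_J = ((18−2)/6)² = 7.111

Forward pass:
ES_A = 0; EF_A = 13
ES_B = 0; EF_B = 7
ES_C = 0; EF_C = 14
ES_D = 13; EF_D = 13+8 = 21
ES_E = max(EF_A=13, EF_B=7) = 13; EF_E = 13+5 = 18
ES_F = 13; EF_F = 13+2 = 15
ES_G = max(EF_B=7, EF_E=18) = 18; EF_G = 18+11 = 29
ES_H = max(EF_B=7, EF_E=18) = 18; EF_H = 18+12 = 30
ES_I = 7; EF_I = 7+14 = 21
ES_J = max(EF_C=14, EF_D=21, EF_F=15, EF_G=29, EF_H=30, EF_I=21) = 30; EF_J = 30+6 = 36
Expected project duration μ = 36 hours. Critical path: A → E → H → J.

Variance along critical path = 5.444 + 4.000 + 1.778 + 7.111 = 18.333
σ = √18.333 = 4.282 hours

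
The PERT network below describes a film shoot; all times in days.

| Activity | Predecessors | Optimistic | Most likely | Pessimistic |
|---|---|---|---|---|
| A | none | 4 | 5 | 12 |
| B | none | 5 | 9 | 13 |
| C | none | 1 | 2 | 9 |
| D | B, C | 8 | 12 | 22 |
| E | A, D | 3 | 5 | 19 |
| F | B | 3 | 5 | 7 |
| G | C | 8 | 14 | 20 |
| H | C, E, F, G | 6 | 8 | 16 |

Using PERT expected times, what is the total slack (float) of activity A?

te_A = (4 + 4·5 + 12)/6 = 36/6 = 6
te_B = (5 + 4·9 + 13)/6 = 54/6 = 9
te_C = (1 + 4·2 + 9)/6 = 18/6 = 3
te_D = (8 + 4·12 + 22)/6 = 78/6 = 13
te_E = (3 + 4·5 + 19)/6 = 42/6 = 7
te_F = (3 + 4·5 + 7)/6 = 30/6 = 5
te_G = (8 + 4·14 + 20)/6 = 84/6 = 14
te_H = (6 + 4·8 + 16)/6 = 54/6 = 9

Forward pass:
ES_A = 0; EF_A = 6
ES_B = 0; EF_B = 9
ES_C = 0; EF_C = 3
ES_D = max(EF_B=9, EF_C=3) = 9; EF_D = 9+13 = 22
ES_E = max(EF_A=6, EF_D=22) = 22; EF_E = 22+7 = 29
ES_F = 9; EF_F = 9+5 = 14
ES_G = 3; EF_G = 3+14 = 17
ES_H = max(EF_C=3, EF_E=29, EF_F=14, EF_G=17) = 29; EF_H = 29+9 = 38
Expected project duration μ = 38 days. Critical path: B → D → E → H.

Backward pass:
LF_H = 38; LS_H = 38−9 = 29
LF_G = LS_H = 29; LS_G = 29−14 = 15
LF_F = LS_H = 29; LS_F = 29−5 = 24
LF_E = LS_H = 29; LS_E = 29−7 = 22
LF_D = LS_E = 22; LS_D = 22−13 = 9
LF_C = min(LS_D=9, LS_G=15, LS_H=29) = 9; LS_C = 9−3 = 6
LF_B = min(LS_D=9, LS_F=24) = 9; LS_B = 9−9 = 0
LF_A = LS_E = 22; LS_A = 22−6 = 16
Slack_A = LS_A − ES_A = 16 − 0 = 16

16 days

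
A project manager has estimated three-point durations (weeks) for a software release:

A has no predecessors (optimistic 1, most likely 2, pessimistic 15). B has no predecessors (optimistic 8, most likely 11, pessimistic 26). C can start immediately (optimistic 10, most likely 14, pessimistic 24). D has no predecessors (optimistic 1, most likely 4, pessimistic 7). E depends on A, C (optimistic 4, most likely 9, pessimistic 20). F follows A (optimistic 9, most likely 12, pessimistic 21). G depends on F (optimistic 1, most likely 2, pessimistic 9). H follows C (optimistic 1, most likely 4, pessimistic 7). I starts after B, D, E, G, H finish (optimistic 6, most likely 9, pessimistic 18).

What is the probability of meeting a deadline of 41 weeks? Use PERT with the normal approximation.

te_A = (1 + 4·2 + 15)/6 = 24/6 = 4; σ²_A = ((15−1)/6)² = 5.444
te_B = (8 + 4·11 + 26)/6 = 78/6 = 13; σ²_B = ((26−8)/6)² = 9.000
te_C = (10 + 4·14 + 24)/6 = 90/6 = 15; σ²_C = ((24−10)/6)² = 5.444
te_D = (1 + 4·4 + 7)/6 = 24/6 = 4; σ²_D = ((7−1)/6)² = 1.000
te_E = (4 + 4·9 + 20)/6 = 60/6 = 10; σ²_E = ((20−4)/6)² = 7.111
te_F = (9 + 4·12 + 21)/6 = 78/6 = 13; σ²_F = ((21−9)/6)² = 4.000
te_G = (1 + 4·2 + 9)/6 = 18/6 = 3; σ²_G = ((9−1)/6)² = 1.778
te_H = (1 + 4·4 + 7)/6 = 24/6 = 4; σ²_H = ((7−1)/6)² = 1.000
te_I = (6 + 4·9 + 18)/6 = 60/6 = 10; σ²_I = ((18−6)/6)² = 4.000

Forward pass:
ES_A = 0; EF_A = 4
ES_B = 0; EF_B = 13
ES_C = 0; EF_C = 15
ES_D = 0; EF_D = 4
ES_E = max(EF_A=4, EF_C=15) = 15; EF_E = 15+10 = 25
ES_F = 4; EF_F = 4+13 = 17
ES_G = 17; EF_G = 17+3 = 20
ES_H = 15; EF_H = 15+4 = 19
ES_I = max(EF_B=13, EF_D=4, EF_E=25, EF_G=20, EF_H=19) = 25; EF_I = 25+10 = 35
Expected project duration μ = 35 weeks. Critical path: C → E → I.

Variance along critical path = 5.444 + 7.111 + 4.000 = 16.556; σ = √16.556 = 4.069 weeks.
Z = (41 − 35) / 4.069 = 1.475
P(T ≤ 41) = Φ(1.475) ≈ 0.930

0.930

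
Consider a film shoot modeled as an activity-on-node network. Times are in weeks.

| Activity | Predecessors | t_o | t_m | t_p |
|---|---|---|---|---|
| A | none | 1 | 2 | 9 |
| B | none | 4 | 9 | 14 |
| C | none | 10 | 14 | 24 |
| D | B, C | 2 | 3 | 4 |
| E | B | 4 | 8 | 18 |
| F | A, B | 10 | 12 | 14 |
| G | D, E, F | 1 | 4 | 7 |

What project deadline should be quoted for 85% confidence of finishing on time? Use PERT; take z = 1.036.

te_A = (1 + 4·2 + 9)/6 = 18/6 = 3; σ²_A = ((9−1)/6)² = 1.778
te_B = (4 + 4·9 + 14)/6 = 54/6 = 9; σ²_B = ((14−4)/6)² = 2.778
te_C = (10 + 4·14 + 24)/6 = 90/6 = 15; σ²_C = ((24−10)/6)² = 5.444
te_D = (2 + 4·3 + 4)/6 = 18/6 = 3; σ²_D = ((4−2)/6)² = 0.111
te_E = (4 + 4·8 + 18)/6 = 54/6 = 9; σ²_E = ((18−4)/6)² = 5.444
te_F = (10 + 4·12 + 14)/6 = 72/6 = 12; σ²_F = ((14−10)/6)² = 0.444
te_G = (1 + 4·4 + 7)/6 = 24/6 = 4; σ²_G = ((7−1)/6)² = 1.000

Forward pass:
ES_A = 0; EF_A = 3
ES_B = 0; EF_B = 9
ES_C = 0; EF_C = 15
ES_D = max(EF_B=9, EF_C=15) = 15; EF_D = 15+3 = 18
ES_E = 9; EF_E = 9+9 = 18
ES_F = max(EF_A=3, EF_B=9) = 9; EF_F = 9+12 = 21
ES_G = max(EF_D=18, EF_E=18, EF_F=21) = 21; EF_G = 21+4 = 25
Expected project duration μ = 25 weeks. Critical path: B → F → G.

Variance along critical path = 2.778 + 0.444 + 1.000 = 4.222; σ = 2.055 weeks.
D = μ + z·σ = 25 + 1.036·2.055 = 27.1 weeks

27.1 weeks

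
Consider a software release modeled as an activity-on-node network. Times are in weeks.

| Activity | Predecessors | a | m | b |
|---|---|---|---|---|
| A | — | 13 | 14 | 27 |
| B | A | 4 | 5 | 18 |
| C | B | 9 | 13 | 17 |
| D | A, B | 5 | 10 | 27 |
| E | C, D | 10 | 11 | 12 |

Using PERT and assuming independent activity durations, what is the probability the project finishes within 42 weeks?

0.081

te_A = (13 + 4·14 + 27)/6 = 96/6 = 16; σ²_A = ((27−13)/6)² = 5.444
te_B = (4 + 4·5 + 18)/6 = 42/6 = 7; σ²_B = ((18−4)/6)² = 5.444
te_C = (9 + 4·13 + 17)/6 = 78/6 = 13; σ²_C = ((17−9)/6)² = 1.778
te_D = (5 + 4·10 + 27)/6 = 72/6 = 12; σ²_D = ((27−5)/6)² = 13.444
te_E = (10 + 4·11 + 12)/6 = 66/6 = 11; σ²_E = ((12−10)/6)² = 0.111

Forward pass:
ES_A = 0; EF_A = 16
ES_B = 16; EF_B = 16+7 = 23
ES_C = 23; EF_C = 23+13 = 36
ES_D = max(EF_A=16, EF_B=23) = 23; EF_D = 23+12 = 35
ES_E = max(EF_C=36, EF_D=35) = 36; EF_E = 36+11 = 47
Expected project duration μ = 47 weeks. Critical path: A → B → C → E.

Variance along critical path = 5.444 + 5.444 + 1.778 + 0.111 = 12.778; σ = √12.778 = 3.575 weeks.
Z = (42 − 47) / 3.575 = -1.399
P(T ≤ 42) = Φ(-1.399) ≈ 0.081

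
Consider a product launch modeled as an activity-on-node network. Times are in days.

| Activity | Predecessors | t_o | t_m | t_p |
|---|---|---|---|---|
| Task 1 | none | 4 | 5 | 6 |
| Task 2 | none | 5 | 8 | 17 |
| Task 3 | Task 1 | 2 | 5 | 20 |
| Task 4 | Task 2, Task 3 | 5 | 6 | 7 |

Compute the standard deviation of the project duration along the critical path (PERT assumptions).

te_Task 1 = (4 + 4·5 + 6)/6 = 30/6 = 5; σ²_Task 1 = ((6−4)/6)² = 0.111
te_Task 2 = (5 + 4·8 + 17)/6 = 54/6 = 9; σ²_Task 2 = ((17−5)/6)² = 4.000
te_Task 3 = (2 + 4·5 + 20)/6 = 42/6 = 7; σ²_Task 3 = ((20−2)/6)² = 9.000
te_Task 4 = (5 + 4·6 + 7)/6 = 36/6 = 6; σ²_Task 4 = ((7−5)/6)² = 0.111

Forward pass:
ES_Task 1 = 0; EF_Task 1 = 5
ES_Task 2 = 0; EF_Task 2 = 9
ES_Task 3 = 5; EF_Task 3 = 5+7 = 12
ES_Task 4 = max(EF_Task 2=9, EF_Task 3=12) = 12; EF_Task 4 = 12+6 = 18
Expected project duration μ = 18 days. Critical path: Task 1 → Task 3 → Task 4.

Variance along critical path = 0.111 + 9.000 + 0.111 = 9.222
σ = √9.222 = 3.037 days

3.04 days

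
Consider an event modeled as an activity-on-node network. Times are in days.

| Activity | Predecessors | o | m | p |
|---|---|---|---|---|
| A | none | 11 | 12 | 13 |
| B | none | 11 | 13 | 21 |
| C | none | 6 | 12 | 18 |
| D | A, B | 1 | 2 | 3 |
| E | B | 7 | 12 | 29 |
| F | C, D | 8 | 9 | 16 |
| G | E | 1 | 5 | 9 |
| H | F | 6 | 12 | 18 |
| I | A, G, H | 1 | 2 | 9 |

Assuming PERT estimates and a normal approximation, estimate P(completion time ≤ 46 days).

te_A = (11 + 4·12 + 13)/6 = 72/6 = 12; σ²_A = ((13−11)/6)² = 0.111
te_B = (11 + 4·13 + 21)/6 = 84/6 = 14; σ²_B = ((21−11)/6)² = 2.778
te_C = (6 + 4·12 + 18)/6 = 72/6 = 12; σ²_C = ((18−6)/6)² = 4.000
te_D = (1 + 4·2 + 3)/6 = 12/6 = 2; σ²_D = ((3−1)/6)² = 0.111
te_E = (7 + 4·12 + 29)/6 = 84/6 = 14; σ²_E = ((29−7)/6)² = 13.444
te_F = (8 + 4·9 + 16)/6 = 60/6 = 10; σ²_F = ((16−8)/6)² = 1.778
te_G = (1 + 4·5 + 9)/6 = 30/6 = 5; σ²_G = ((9−1)/6)² = 1.778
te_H = (6 + 4·12 + 18)/6 = 72/6 = 12; σ²_H = ((18−6)/6)² = 4.000
te_I = (1 + 4·2 + 9)/6 = 18/6 = 3; σ²_I = ((9−1)/6)² = 1.778

Forward pass:
ES_A = 0; EF_A = 12
ES_B = 0; EF_B = 14
ES_C = 0; EF_C = 12
ES_D = max(EF_A=12, EF_B=14) = 14; EF_D = 14+2 = 16
ES_E = 14; EF_E = 14+14 = 28
ES_F = max(EF_C=12, EF_D=16) = 16; EF_F = 16+10 = 26
ES_G = 28; EF_G = 28+5 = 33
ES_H = 26; EF_H = 26+12 = 38
ES_I = max(EF_A=12, EF_G=33, EF_H=38) = 38; EF_I = 38+3 = 41
Expected project duration μ = 41 days. Critical path: B → D → F → H → I.

Variance along critical path = 2.778 + 0.111 + 1.778 + 4.000 + 1.778 = 10.444; σ = √10.444 = 3.232 days.
Z = (46 − 41) / 3.232 = 1.547
P(T ≤ 46) = Φ(1.547) ≈ 0.939

0.939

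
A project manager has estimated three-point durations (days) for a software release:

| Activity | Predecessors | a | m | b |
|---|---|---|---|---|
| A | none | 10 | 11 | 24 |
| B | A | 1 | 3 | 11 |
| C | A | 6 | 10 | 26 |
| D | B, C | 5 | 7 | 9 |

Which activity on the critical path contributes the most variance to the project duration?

te_A = (10 + 4·11 + 24)/6 = 78/6 = 13; σ²_A = ((24−10)/6)² = 5.444
te_B = (1 + 4·3 + 11)/6 = 24/6 = 4; σ²_B = ((11−1)/6)² = 2.778
te_C = (6 + 4·10 + 26)/6 = 72/6 = 12; σ²_C = ((26−6)/6)² = 11.111
te_D = (5 + 4·7 + 9)/6 = 42/6 = 7; σ²_D = ((9−5)/6)² = 0.444

Forward pass:
ES_A = 0; EF_A = 13
ES_B = 13; EF_B = 13+4 = 17
ES_C = 13; EF_C = 13+12 = 25
ES_D = max(EF_B=17, EF_C=25) = 25; EF_D = 25+7 = 32
Expected project duration μ = 32 days. Critical path: A → C → D.

Variances on critical path: σ²_A=5.444, σ²_C=11.111, σ²_D=0.444.
Largest is σ²_C = 11.111.

C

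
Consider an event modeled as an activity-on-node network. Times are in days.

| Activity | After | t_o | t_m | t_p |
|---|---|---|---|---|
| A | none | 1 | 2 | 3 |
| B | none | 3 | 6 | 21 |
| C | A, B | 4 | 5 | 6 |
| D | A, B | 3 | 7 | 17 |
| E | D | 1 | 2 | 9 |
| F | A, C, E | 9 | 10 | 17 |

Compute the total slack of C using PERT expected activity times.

6 days

te_A = (1 + 4·2 + 3)/6 = 12/6 = 2
te_B = (3 + 4·6 + 21)/6 = 48/6 = 8
te_C = (4 + 4·5 + 6)/6 = 30/6 = 5
te_D = (3 + 4·7 + 17)/6 = 48/6 = 8
te_E = (1 + 4·2 + 9)/6 = 18/6 = 3
te_F = (9 + 4·10 + 17)/6 = 66/6 = 11

Forward pass:
ES_A = 0; EF_A = 2
ES_B = 0; EF_B = 8
ES_C = max(EF_A=2, EF_B=8) = 8; EF_C = 8+5 = 13
ES_D = max(EF_A=2, EF_B=8) = 8; EF_D = 8+8 = 16
ES_E = 16; EF_E = 16+3 = 19
ES_F = max(EF_A=2, EF_C=13, EF_E=19) = 19; EF_F = 19+11 = 30
Expected project duration μ = 30 days. Critical path: B → D → E → F.

Backward pass:
LF_F = 30; LS_F = 30−11 = 19
LF_E = LS_F = 19; LS_E = 19−3 = 16
LF_D = LS_E = 16; LS_D = 16−8 = 8
LF_C = LS_F = 19; LS_C = 19−5 = 14
LF_B = min(LS_C=14, LS_D=8) = 8; LS_B = 8−8 = 0
LF_A = min(LS_C=14, LS_D=8, LS_F=19) = 8; LS_A = 8−2 = 6
Slack_C = LS_C − ES_C = 14 − 8 = 6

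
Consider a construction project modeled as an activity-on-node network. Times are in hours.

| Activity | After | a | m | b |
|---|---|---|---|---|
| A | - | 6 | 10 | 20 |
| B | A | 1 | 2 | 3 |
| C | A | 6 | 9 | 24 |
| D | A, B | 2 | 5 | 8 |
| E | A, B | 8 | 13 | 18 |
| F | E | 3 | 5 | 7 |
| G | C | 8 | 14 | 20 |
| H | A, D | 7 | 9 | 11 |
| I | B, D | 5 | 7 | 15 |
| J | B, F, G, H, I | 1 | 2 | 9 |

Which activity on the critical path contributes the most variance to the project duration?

te_A = (6 + 4·10 + 20)/6 = 66/6 = 11; σ²_A = ((20−6)/6)² = 5.444
te_B = (1 + 4·2 + 3)/6 = 12/6 = 2; σ²_B = ((3−1)/6)² = 0.111
te_C = (6 + 4·9 + 24)/6 = 66/6 = 11; σ²_C = ((24−6)/6)² = 9.000
te_D = (2 + 4·5 + 8)/6 = 30/6 = 5; σ²_D = ((8−2)/6)² = 1.000
te_E = (8 + 4·13 + 18)/6 = 78/6 = 13; σ²_E = ((18−8)/6)² = 2.778
te_F = (3 + 4·5 + 7)/6 = 30/6 = 5; σ²_F = ((7−3)/6)² = 0.444
te_G = (8 + 4·14 + 20)/6 = 84/6 = 14; σ²_G = ((20−8)/6)² = 4.000
te_H = (7 + 4·9 + 11)/6 = 54/6 = 9; σ²_H = ((11−7)/6)² = 0.444
te_I = (5 + 4·7 + 15)/6 = 48/6 = 8; σ²_I = ((15−5)/6)² = 2.778
te_J = (1 + 4·2 + 9)/6 = 18/6 = 3; σ²_J = ((9−1)/6)² = 1.778

Forward pass:
ES_A = 0; EF_A = 11
ES_B = 11; EF_B = 11+2 = 13
ES_C = 11; EF_C = 11+11 = 22
ES_D = max(EF_A=11, EF_B=13) = 13; EF_D = 13+5 = 18
ES_E = max(EF_A=11, EF_B=13) = 13; EF_E = 13+13 = 26
ES_F = 26; EF_F = 26+5 = 31
ES_G = 22; EF_G = 22+14 = 36
ES_H = max(EF_A=11, EF_D=18) = 18; EF_H = 18+9 = 27
ES_I = max(EF_B=13, EF_D=18) = 18; EF_I = 18+8 = 26
ES_J = max(EF_B=13, EF_F=31, EF_G=36, EF_H=27, EF_I=26) = 36; EF_J = 36+3 = 39
Expected project duration μ = 39 hours. Critical path: A → C → G → J.

Variances on critical path: σ²_A=5.444, σ²_C=9.000, σ²_G=4.000, σ²_J=1.778.
Largest is σ²_C = 9.000.

C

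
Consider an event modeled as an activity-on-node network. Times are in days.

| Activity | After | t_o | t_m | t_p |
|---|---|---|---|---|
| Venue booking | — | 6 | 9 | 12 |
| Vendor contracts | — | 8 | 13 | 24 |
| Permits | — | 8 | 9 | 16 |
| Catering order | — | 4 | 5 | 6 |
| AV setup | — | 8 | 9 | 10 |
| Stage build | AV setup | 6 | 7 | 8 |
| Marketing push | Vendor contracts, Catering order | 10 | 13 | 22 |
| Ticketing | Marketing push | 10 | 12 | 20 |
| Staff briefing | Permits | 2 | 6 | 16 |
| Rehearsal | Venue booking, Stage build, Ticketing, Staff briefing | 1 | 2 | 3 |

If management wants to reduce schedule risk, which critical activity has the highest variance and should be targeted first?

Vendor contracts

te_Venue booking = (6 + 4·9 + 12)/6 = 54/6 = 9; σ²_Venue booking = ((12−6)/6)² = 1.000
te_Vendor contracts = (8 + 4·13 + 24)/6 = 84/6 = 14; σ²_Vendor contracts = ((24−8)/6)² = 7.111
te_Permits = (8 + 4·9 + 16)/6 = 60/6 = 10; σ²_Permits = ((16−8)/6)² = 1.778
te_Catering order = (4 + 4·5 + 6)/6 = 30/6 = 5; σ²_Catering order = ((6−4)/6)² = 0.111
te_AV setup = (8 + 4·9 + 10)/6 = 54/6 = 9; σ²_AV setup = ((10−8)/6)² = 0.111
te_Stage build = (6 + 4·7 + 8)/6 = 42/6 = 7; σ²_Stage build = ((8−6)/6)² = 0.111
te_Marketing push = (10 + 4·13 + 22)/6 = 84/6 = 14; σ²_Marketing push = ((22−10)/6)² = 4.000
te_Ticketing = (10 + 4·12 + 20)/6 = 78/6 = 13; σ²_Ticketing = ((20−10)/6)² = 2.778
te_Staff briefing = (2 + 4·6 + 16)/6 = 42/6 = 7; σ²_Staff briefing = ((16−2)/6)² = 5.444
te_Rehearsal = (1 + 4·2 + 3)/6 = 12/6 = 2; σ²_Rehearsal = ((3−1)/6)² = 0.111

Forward pass:
ES_Venue booking = 0; EF_Venue booking = 9
ES_Vendor contracts = 0; EF_Vendor contracts = 14
ES_Permits = 0; EF_Permits = 10
ES_Catering order = 0; EF_Catering order = 5
ES_AV setup = 0; EF_AV setup = 9
ES_Stage build = 9; EF_Stage build = 9+7 = 16
ES_Marketing push = max(EF_Vendor contracts=14, EF_Catering order=5) = 14; EF_Marketing push = 14+14 = 28
ES_Ticketing = 28; EF_Ticketing = 28+13 = 41
ES_Staff briefing = 10; EF_Staff briefing = 10+7 = 17
ES_Rehearsal = max(EF_Venue booking=9, EF_Stage build=16, EF_Ticketing=41, EF_Staff briefing=17) = 41; EF_Rehearsal = 41+2 = 43
Expected project duration μ = 43 days. Critical path: Vendor contracts → Marketing push → Ticketing → Rehearsal.

Variances on critical path: σ²_Vendor contracts=7.111, σ²_Marketing push=4.000, σ²_Ticketing=2.778, σ²_Rehearsal=0.111.
Largest is σ²_Vendor contracts = 7.111.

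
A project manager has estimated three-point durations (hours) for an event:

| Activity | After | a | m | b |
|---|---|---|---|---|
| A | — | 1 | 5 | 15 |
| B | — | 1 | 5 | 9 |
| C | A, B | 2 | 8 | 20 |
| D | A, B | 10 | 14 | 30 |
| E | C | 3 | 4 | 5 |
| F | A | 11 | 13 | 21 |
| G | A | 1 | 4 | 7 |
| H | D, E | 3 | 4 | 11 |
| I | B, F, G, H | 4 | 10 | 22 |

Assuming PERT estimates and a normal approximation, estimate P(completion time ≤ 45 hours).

te_A = (1 + 4·5 + 15)/6 = 36/6 = 6; σ²_A = ((15−1)/6)² = 5.444
te_B = (1 + 4·5 + 9)/6 = 30/6 = 5; σ²_B = ((9−1)/6)² = 1.778
te_C = (2 + 4·8 + 20)/6 = 54/6 = 9; σ²_C = ((20−2)/6)² = 9.000
te_D = (10 + 4·14 + 30)/6 = 96/6 = 16; σ²_D = ((30−10)/6)² = 11.111
te_E = (3 + 4·4 + 5)/6 = 24/6 = 4; σ²_E = ((5−3)/6)² = 0.111
te_F = (11 + 4·13 + 21)/6 = 84/6 = 14; σ²_F = ((21−11)/6)² = 2.778
te_G = (1 + 4·4 + 7)/6 = 24/6 = 4; σ²_G = ((7−1)/6)² = 1.000
te_H = (3 + 4·4 + 11)/6 = 30/6 = 5; σ²_H = ((11−3)/6)² = 1.778
te_I = (4 + 4·10 + 22)/6 = 66/6 = 11; σ²_I = ((22−4)/6)² = 9.000

Forward pass:
ES_A = 0; EF_A = 6
ES_B = 0; EF_B = 5
ES_C = max(EF_A=6, EF_B=5) = 6; EF_C = 6+9 = 15
ES_D = max(EF_A=6, EF_B=5) = 6; EF_D = 6+16 = 22
ES_E = 15; EF_E = 15+4 = 19
ES_F = 6; EF_F = 6+14 = 20
ES_G = 6; EF_G = 6+4 = 10
ES_H = max(EF_D=22, EF_E=19) = 22; EF_H = 22+5 = 27
ES_I = max(EF_B=5, EF_F=20, EF_G=10, EF_H=27) = 27; EF_I = 27+11 = 38
Expected project duration μ = 38 hours. Critical path: A → D → H → I.

Variance along critical path = 5.444 + 11.111 + 1.778 + 9.000 = 27.333; σ = √27.333 = 5.228 hours.
Z = (45 − 38) / 5.228 = 1.339
P(T ≤ 45) = Φ(1.339) ≈ 0.910

0.910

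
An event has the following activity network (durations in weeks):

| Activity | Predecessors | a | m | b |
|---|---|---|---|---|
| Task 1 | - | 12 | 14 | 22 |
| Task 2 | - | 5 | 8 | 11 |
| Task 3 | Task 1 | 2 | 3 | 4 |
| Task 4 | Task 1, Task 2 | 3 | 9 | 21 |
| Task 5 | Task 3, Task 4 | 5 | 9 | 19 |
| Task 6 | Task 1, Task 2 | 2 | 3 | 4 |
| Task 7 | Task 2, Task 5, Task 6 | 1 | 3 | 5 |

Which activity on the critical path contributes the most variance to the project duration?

te_Task 1 = (12 + 4·14 + 22)/6 = 90/6 = 15; σ²_Task 1 = ((22−12)/6)² = 2.778
te_Task 2 = (5 + 4·8 + 11)/6 = 48/6 = 8; σ²_Task 2 = ((11−5)/6)² = 1.000
te_Task 3 = (2 + 4·3 + 4)/6 = 18/6 = 3; σ²_Task 3 = ((4−2)/6)² = 0.111
te_Task 4 = (3 + 4·9 + 21)/6 = 60/6 = 10; σ²_Task 4 = ((21−3)/6)² = 9.000
te_Task 5 = (5 + 4·9 + 19)/6 = 60/6 = 10; σ²_Task 5 = ((19−5)/6)² = 5.444
te_Task 6 = (2 + 4·3 + 4)/6 = 18/6 = 3; σ²_Task 6 = ((4−2)/6)² = 0.111
te_Task 7 = (1 + 4·3 + 5)/6 = 18/6 = 3; σ²_Task 7 = ((5−1)/6)² = 0.444

Forward pass:
ES_Task 1 = 0; EF_Task 1 = 15
ES_Task 2 = 0; EF_Task 2 = 8
ES_Task 3 = 15; EF_Task 3 = 15+3 = 18
ES_Task 4 = max(EF_Task 1=15, EF_Task 2=8) = 15; EF_Task 4 = 15+10 = 25
ES_Task 5 = max(EF_Task 3=18, EF_Task 4=25) = 25; EF_Task 5 = 25+10 = 35
ES_Task 6 = max(EF_Task 1=15, EF_Task 2=8) = 15; EF_Task 6 = 15+3 = 18
ES_Task 7 = max(EF_Task 2=8, EF_Task 5=35, EF_Task 6=18) = 35; EF_Task 7 = 35+3 = 38
Expected project duration μ = 38 weeks. Critical path: Task 1 → Task 4 → Task 5 → Task 7.

Variances on critical path: σ²_Task 1=2.778, σ²_Task 4=9.000, σ²_Task 5=5.444, σ²_Task 7=0.444.
Largest is σ²_Task 4 = 9.000.

Task 4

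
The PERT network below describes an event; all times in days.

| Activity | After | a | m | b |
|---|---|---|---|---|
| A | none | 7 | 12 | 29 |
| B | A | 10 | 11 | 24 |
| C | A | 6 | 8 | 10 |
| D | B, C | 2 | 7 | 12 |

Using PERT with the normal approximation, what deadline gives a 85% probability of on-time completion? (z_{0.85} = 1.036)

te_A = (7 + 4·12 + 29)/6 = 84/6 = 14; σ²_A = ((29−7)/6)² = 13.444
te_B = (10 + 4·11 + 24)/6 = 78/6 = 13; σ²_B = ((24−10)/6)² = 5.444
te_C = (6 + 4·8 + 10)/6 = 48/6 = 8; σ²_C = ((10−6)/6)² = 0.444
te_D = (2 + 4·7 + 12)/6 = 42/6 = 7; σ²_D = ((12−2)/6)² = 2.778

Forward pass:
ES_A = 0; EF_A = 14
ES_B = 14; EF_B = 14+13 = 27
ES_C = 14; EF_C = 14+8 = 22
ES_D = max(EF_B=27, EF_C=22) = 27; EF_D = 27+7 = 34
Expected project duration μ = 34 days. Critical path: A → B → D.

Variance along critical path = 13.444 + 5.444 + 2.778 = 21.667; σ = 4.655 days.
D = μ + z·σ = 34 + 1.036·4.655 = 38.8 days

38.8 days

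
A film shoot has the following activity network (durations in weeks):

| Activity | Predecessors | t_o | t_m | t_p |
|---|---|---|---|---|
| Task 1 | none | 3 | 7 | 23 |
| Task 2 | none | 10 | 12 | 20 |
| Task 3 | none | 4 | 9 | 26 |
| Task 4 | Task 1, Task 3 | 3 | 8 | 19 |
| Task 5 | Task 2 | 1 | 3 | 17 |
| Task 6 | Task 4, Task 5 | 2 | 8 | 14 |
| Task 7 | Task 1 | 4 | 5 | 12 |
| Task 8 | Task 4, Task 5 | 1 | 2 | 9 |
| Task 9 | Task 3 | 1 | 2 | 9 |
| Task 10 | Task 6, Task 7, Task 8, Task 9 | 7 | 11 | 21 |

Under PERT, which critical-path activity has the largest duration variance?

te_Task 1 = (3 + 4·7 + 23)/6 = 54/6 = 9; σ²_Task 1 = ((23−3)/6)² = 11.111
te_Task 2 = (10 + 4·12 + 20)/6 = 78/6 = 13; σ²_Task 2 = ((20−10)/6)² = 2.778
te_Task 3 = (4 + 4·9 + 26)/6 = 66/6 = 11; σ²_Task 3 = ((26−4)/6)² = 13.444
te_Task 4 = (3 + 4·8 + 19)/6 = 54/6 = 9; σ²_Task 4 = ((19−3)/6)² = 7.111
te_Task 5 = (1 + 4·3 + 17)/6 = 30/6 = 5; σ²_Task 5 = ((17−1)/6)² = 7.111
te_Task 6 = (2 + 4·8 + 14)/6 = 48/6 = 8; σ²_Task 6 = ((14−2)/6)² = 4.000
te_Task 7 = (4 + 4·5 + 12)/6 = 36/6 = 6; σ²_Task 7 = ((12−4)/6)² = 1.778
te_Task 8 = (1 + 4·2 + 9)/6 = 18/6 = 3; σ²_Task 8 = ((9−1)/6)² = 1.778
te_Task 9 = (1 + 4·2 + 9)/6 = 18/6 = 3; σ²_Task 9 = ((9−1)/6)² = 1.778
te_Task 10 = (7 + 4·11 + 21)/6 = 72/6 = 12; σ²_Task 10 = ((21−7)/6)² = 5.444

Forward pass:
ES_Task 1 = 0; EF_Task 1 = 9
ES_Task 2 = 0; EF_Task 2 = 13
ES_Task 3 = 0; EF_Task 3 = 11
ES_Task 4 = max(EF_Task 1=9, EF_Task 3=11) = 11; EF_Task 4 = 11+9 = 20
ES_Task 5 = 13; EF_Task 5 = 13+5 = 18
ES_Task 6 = max(EF_Task 4=20, EF_Task 5=18) = 20; EF_Task 6 = 20+8 = 28
ES_Task 7 = 9; EF_Task 7 = 9+6 = 15
ES_Task 8 = max(EF_Task 4=20, EF_Task 5=18) = 20; EF_Task 8 = 20+3 = 23
ES_Task 9 = 11; EF_Task 9 = 11+3 = 14
ES_Task 10 = max(EF_Task 6=28, EF_Task 7=15, EF_Task 8=23, EF_Task 9=14) = 28; EF_Task 10 = 28+12 = 40
Expected project duration μ = 40 weeks. Critical path: Task 3 → Task 4 → Task 6 → Task 10.

Variances on critical path: σ²_Task 3=13.444, σ²_Task 4=7.111, σ²_Task 6=4.000, σ²_Task 10=5.444.
Largest is σ²_Task 3 = 13.444.

Task 3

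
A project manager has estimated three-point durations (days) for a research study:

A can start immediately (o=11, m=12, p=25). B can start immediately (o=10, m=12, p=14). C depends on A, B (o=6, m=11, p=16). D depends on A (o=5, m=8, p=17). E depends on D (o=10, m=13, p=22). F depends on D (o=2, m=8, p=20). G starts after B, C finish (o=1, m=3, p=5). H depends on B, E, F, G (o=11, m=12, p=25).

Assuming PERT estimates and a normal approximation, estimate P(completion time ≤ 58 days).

0.946

te_A = (11 + 4·12 + 25)/6 = 84/6 = 14; σ²_A = ((25−11)/6)² = 5.444
te_B = (10 + 4·12 + 14)/6 = 72/6 = 12; σ²_B = ((14−10)/6)² = 0.444
te_C = (6 + 4·11 + 16)/6 = 66/6 = 11; σ²_C = ((16−6)/6)² = 2.778
te_D = (5 + 4·8 + 17)/6 = 54/6 = 9; σ²_D = ((17−5)/6)² = 4.000
te_E = (10 + 4·13 + 22)/6 = 84/6 = 14; σ²_E = ((22−10)/6)² = 4.000
te_F = (2 + 4·8 + 20)/6 = 54/6 = 9; σ²_F = ((20−2)/6)² = 9.000
te_G = (1 + 4·3 + 5)/6 = 18/6 = 3; σ²_G = ((5−1)/6)² = 0.444
te_H = (11 + 4·12 + 25)/6 = 84/6 = 14; σ²_H = ((25−11)/6)² = 5.444

Forward pass:
ES_A = 0; EF_A = 14
ES_B = 0; EF_B = 12
ES_C = max(EF_A=14, EF_B=12) = 14; EF_C = 14+11 = 25
ES_D = 14; EF_D = 14+9 = 23
ES_E = 23; EF_E = 23+14 = 37
ES_F = 23; EF_F = 23+9 = 32
ES_G = max(EF_B=12, EF_C=25) = 25; EF_G = 25+3 = 28
ES_H = max(EF_B=12, EF_E=37, EF_F=32, EF_G=28) = 37; EF_H = 37+14 = 51
Expected project duration μ = 51 days. Critical path: A → D → E → H.

Variance along critical path = 5.444 + 4.000 + 4.000 + 5.444 = 18.889; σ = √18.889 = 4.346 days.
Z = (58 − 51) / 4.346 = 1.611
P(T ≤ 58) = Φ(1.611) ≈ 0.946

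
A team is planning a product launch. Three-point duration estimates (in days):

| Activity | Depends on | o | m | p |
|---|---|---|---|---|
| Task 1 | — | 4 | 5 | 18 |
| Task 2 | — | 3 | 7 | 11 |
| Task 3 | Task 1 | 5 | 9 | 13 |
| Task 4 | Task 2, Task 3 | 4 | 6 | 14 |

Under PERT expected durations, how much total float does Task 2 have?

9 days

te_Task 1 = (4 + 4·5 + 18)/6 = 42/6 = 7
te_Task 2 = (3 + 4·7 + 11)/6 = 42/6 = 7
te_Task 3 = (5 + 4·9 + 13)/6 = 54/6 = 9
te_Task 4 = (4 + 4·6 + 14)/6 = 42/6 = 7

Forward pass:
ES_Task 1 = 0; EF_Task 1 = 7
ES_Task 2 = 0; EF_Task 2 = 7
ES_Task 3 = 7; EF_Task 3 = 7+9 = 16
ES_Task 4 = max(EF_Task 2=7, EF_Task 3=16) = 16; EF_Task 4 = 16+7 = 23
Expected project duration μ = 23 days. Critical path: Task 1 → Task 3 → Task 4.

Backward pass:
LF_Task 4 = 23; LS_Task 4 = 23−7 = 16
LF_Task 3 = LS_Task 4 = 16; LS_Task 3 = 16−9 = 7
LF_Task 2 = LS_Task 4 = 16; LS_Task 2 = 16−7 = 9
LF_Task 1 = LS_Task 3 = 7; LS_Task 1 = 7−7 = 0
Slack_Task 2 = LS_Task 2 − ES_Task 2 = 9 − 0 = 9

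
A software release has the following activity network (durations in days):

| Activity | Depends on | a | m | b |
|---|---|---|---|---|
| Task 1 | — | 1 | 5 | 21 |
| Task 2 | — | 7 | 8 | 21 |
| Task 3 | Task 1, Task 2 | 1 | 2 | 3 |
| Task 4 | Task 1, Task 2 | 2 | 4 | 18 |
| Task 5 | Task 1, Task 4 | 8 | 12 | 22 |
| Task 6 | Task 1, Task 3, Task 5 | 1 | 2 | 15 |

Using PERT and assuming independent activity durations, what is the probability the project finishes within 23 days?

0.019

te_Task 1 = (1 + 4·5 + 21)/6 = 42/6 = 7; σ²_Task 1 = ((21−1)/6)² = 11.111
te_Task 2 = (7 + 4·8 + 21)/6 = 60/6 = 10; σ²_Task 2 = ((21−7)/6)² = 5.444
te_Task 3 = (1 + 4·2 + 3)/6 = 12/6 = 2; σ²_Task 3 = ((3−1)/6)² = 0.111
te_Task 4 = (2 + 4·4 + 18)/6 = 36/6 = 6; σ²_Task 4 = ((18−2)/6)² = 7.111
te_Task 5 = (8 + 4·12 + 22)/6 = 78/6 = 13; σ²_Task 5 = ((22−8)/6)² = 5.444
te_Task 6 = (1 + 4·2 + 15)/6 = 24/6 = 4; σ²_Task 6 = ((15−1)/6)² = 5.444

Forward pass:
ES_Task 1 = 0; EF_Task 1 = 7
ES_Task 2 = 0; EF_Task 2 = 10
ES_Task 3 = max(EF_Task 1=7, EF_Task 2=10) = 10; EF_Task 3 = 10+2 = 12
ES_Task 4 = max(EF_Task 1=7, EF_Task 2=10) = 10; EF_Task 4 = 10+6 = 16
ES_Task 5 = max(EF_Task 1=7, EF_Task 4=16) = 16; EF_Task 5 = 16+13 = 29
ES_Task 6 = max(EF_Task 1=7, EF_Task 3=12, EF_Task 5=29) = 29; EF_Task 6 = 29+4 = 33
Expected project duration μ = 33 days. Critical path: Task 2 → Task 4 → Task 5 → Task 6.

Variance along critical path = 5.444 + 7.111 + 5.444 + 5.444 = 23.444; σ = √23.444 = 4.842 days.
Z = (23 − 33) / 4.842 = -2.065
P(T ≤ 23) = Φ(-2.065) ≈ 0.019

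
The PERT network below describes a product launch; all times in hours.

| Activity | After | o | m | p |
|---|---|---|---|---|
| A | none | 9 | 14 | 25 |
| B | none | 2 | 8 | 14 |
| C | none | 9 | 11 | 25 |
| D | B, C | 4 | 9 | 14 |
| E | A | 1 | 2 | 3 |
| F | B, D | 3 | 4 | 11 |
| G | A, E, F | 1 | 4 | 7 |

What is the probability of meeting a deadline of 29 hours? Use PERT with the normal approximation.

0.287

te_A = (9 + 4·14 + 25)/6 = 90/6 = 15; σ²_A = ((25−9)/6)² = 7.111
te_B = (2 + 4·8 + 14)/6 = 48/6 = 8; σ²_B = ((14−2)/6)² = 4.000
te_C = (9 + 4·11 + 25)/6 = 78/6 = 13; σ²_C = ((25−9)/6)² = 7.111
te_D = (4 + 4·9 + 14)/6 = 54/6 = 9; σ²_D = ((14−4)/6)² = 2.778
te_E = (1 + 4·2 + 3)/6 = 12/6 = 2; σ²_E = ((3−1)/6)² = 0.111
te_F = (3 + 4·4 + 11)/6 = 30/6 = 5; σ²_F = ((11−3)/6)² = 1.778
te_G = (1 + 4·4 + 7)/6 = 24/6 = 4; σ²_G = ((7−1)/6)² = 1.000

Forward pass:
ES_A = 0; EF_A = 15
ES_B = 0; EF_B = 8
ES_C = 0; EF_C = 13
ES_D = max(EF_B=8, EF_C=13) = 13; EF_D = 13+9 = 22
ES_E = 15; EF_E = 15+2 = 17
ES_F = max(EF_B=8, EF_D=22) = 22; EF_F = 22+5 = 27
ES_G = max(EF_A=15, EF_E=17, EF_F=27) = 27; EF_G = 27+4 = 31
Expected project duration μ = 31 hours. Critical path: C → D → F → G.

Variance along critical path = 7.111 + 2.778 + 1.778 + 1.000 = 12.667; σ = √12.667 = 3.559 hours.
Z = (29 − 31) / 3.559 = -0.562
P(T ≤ 29) = Φ(-0.562) ≈ 0.287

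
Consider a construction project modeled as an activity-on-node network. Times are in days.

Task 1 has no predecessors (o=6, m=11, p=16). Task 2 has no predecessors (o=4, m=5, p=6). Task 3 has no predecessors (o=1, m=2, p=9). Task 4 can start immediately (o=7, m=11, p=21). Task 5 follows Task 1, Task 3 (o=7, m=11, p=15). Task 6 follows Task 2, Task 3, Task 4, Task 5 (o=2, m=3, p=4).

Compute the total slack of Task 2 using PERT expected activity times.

te_Task 1 = (6 + 4·11 + 16)/6 = 66/6 = 11
te_Task 2 = (4 + 4·5 + 6)/6 = 30/6 = 5
te_Task 3 = (1 + 4·2 + 9)/6 = 18/6 = 3
te_Task 4 = (7 + 4·11 + 21)/6 = 72/6 = 12
te_Task 5 = (7 + 4·11 + 15)/6 = 66/6 = 11
te_Task 6 = (2 + 4·3 + 4)/6 = 18/6 = 3

Forward pass:
ES_Task 1 = 0; EF_Task 1 = 11
ES_Task 2 = 0; EF_Task 2 = 5
ES_Task 3 = 0; EF_Task 3 = 3
ES_Task 4 = 0; EF_Task 4 = 12
ES_Task 5 = max(EF_Task 1=11, EF_Task 3=3) = 11; EF_Task 5 = 11+11 = 22
ES_Task 6 = max(EF_Task 2=5, EF_Task 3=3, EF_Task 4=12, EF_Task 5=22) = 22; EF_Task 6 = 22+3 = 25
Expected project duration μ = 25 days. Critical path: Task 1 → Task 5 → Task 6.

Backward pass:
LF_Task 6 = 25; LS_Task 6 = 25−3 = 22
LF_Task 5 = LS_Task 6 = 22; LS_Task 5 = 22−11 = 11
LF_Task 4 = LS_Task 6 = 22; LS_Task 4 = 22−12 = 10
LF_Task 3 = min(LS_Task 5=11, LS_Task 6=22) = 11; LS_Task 3 = 11−3 = 8
LF_Task 2 = LS_Task 6 = 22; LS_Task 2 = 22−5 = 17
LF_Task 1 = LS_Task 5 = 11; LS_Task 1 = 11−11 = 0
Slack_Task 2 = LS_Task 2 − ES_Task 2 = 17 − 0 = 17

17 days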